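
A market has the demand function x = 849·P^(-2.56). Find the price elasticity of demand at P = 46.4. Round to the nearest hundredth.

For a Cobb–Douglas (constant-elasticity) form x = A·P^α·…, the elasticity with respect to P equals the exponent α at every point.
Here the exponent on P is -2.56, so the price elasticity of demand is -2.56.

-2.56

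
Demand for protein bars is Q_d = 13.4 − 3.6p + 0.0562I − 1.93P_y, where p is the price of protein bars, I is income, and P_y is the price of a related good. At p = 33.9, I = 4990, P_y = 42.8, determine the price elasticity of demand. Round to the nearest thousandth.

-1.368

Q_d = 13.4 − 3.6(33.9) + 0.0562(4990) − 1.93(42.8) = 13.4 − 122.04 + 280.438 − 82.604 = 89.194.
∂Q_d/∂p = −3.6, so E_p = (−3.6)·(33.9/89.194) ≈ -1.368.
|E_p| > 1: demand is elastic.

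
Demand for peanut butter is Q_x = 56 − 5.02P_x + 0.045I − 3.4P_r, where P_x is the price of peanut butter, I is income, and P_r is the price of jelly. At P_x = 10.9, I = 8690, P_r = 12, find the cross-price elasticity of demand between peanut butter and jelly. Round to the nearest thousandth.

First evaluate Q_x: 56 − 5.02(10.9) + 0.045(8690) − 3.4(12) = 56 − 54.718 + 391.05 − 40.8 = 351.532.
∂Q_x/∂P_r = −3.4, so E_xy = -3.4·(12/351.532) ≈ -0.116.
E_xy < 0: the goods are complements.

-0.116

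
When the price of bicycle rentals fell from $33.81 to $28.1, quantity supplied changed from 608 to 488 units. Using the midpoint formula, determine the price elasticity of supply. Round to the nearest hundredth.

%ΔQ = (488 − 608)/[(608 + 488)/2] = -120/548 ≈ -0.2190.
%Δp = (28.1 − 33.81)/[(33.81 + 28.1)/2] = -5.71/30.955 ≈ -0.1845.
Arc elasticity E = %ΔQ/%Δp ≈ -0.2190/-0.1845 ≈ 1.19.
|E| > 1: supply is elastic over this range.

1.19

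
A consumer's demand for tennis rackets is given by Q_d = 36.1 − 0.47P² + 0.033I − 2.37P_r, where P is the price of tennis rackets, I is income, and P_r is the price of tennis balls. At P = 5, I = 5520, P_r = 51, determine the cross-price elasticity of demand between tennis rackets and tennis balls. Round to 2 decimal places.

-1.41

At the given point, Q_d = 36.1 − 0.47(5)² + 0.033(5520) − 2.37(51) = 36.1 − 11.75 + 182.16 − 120.87 = 85.64.
∂Q_d/∂P_r = −2.37, so E_xy = -2.37·(51/85.64) ≈ -1.41.
E_xy < 0: the goods are complements.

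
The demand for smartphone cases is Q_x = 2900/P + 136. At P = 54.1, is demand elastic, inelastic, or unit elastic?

inelastic

At P = 54.1, Q_x = 189.6044.
dQ_x/dP = −2900/P² = −0.9908.
Point elasticity E = (dQ_x/dP)·(P/Q_x) = -0.9908 × 54.1/189.6044 ≈ -0.283.
|E| ≈ 0.283 < 1, so demand is inelastic.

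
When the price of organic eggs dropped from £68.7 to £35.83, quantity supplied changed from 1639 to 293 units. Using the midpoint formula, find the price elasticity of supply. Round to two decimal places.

%ΔQ = (293 − 1639)/[(1639 + 293)/2] = -1346/966 ≈ -1.3934.
%ΔP = (35.83 − 68.7)/[(68.7 + 35.83)/2] = -32.87/52.265 ≈ -0.6289.
Arc elasticity E = %ΔQ/%ΔP ≈ -1.3934/-0.6289 ≈ 2.22.
|E| > 1: supply is elastic over this range.

2.22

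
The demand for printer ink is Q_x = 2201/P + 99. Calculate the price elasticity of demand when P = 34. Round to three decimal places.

At P = 34, Q_x = 163.7353.
dQ_x/dP = −2201/P² = −1.904.
Point elasticity E = (dQ_x/dP)·(P/Q_x) = -1.904 × 34/163.7353 ≈ -0.395.
|E| < 1, so demand is inelastic at this price.

-0.395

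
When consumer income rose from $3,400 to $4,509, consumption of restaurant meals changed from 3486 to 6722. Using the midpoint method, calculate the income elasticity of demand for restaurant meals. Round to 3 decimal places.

%ΔQ = (6722 − 3486)/[(3486+6722)/2] = 3236/5104 ≈ 0.6340.
%ΔM = (4,509 − 3,400)/[(3,400+4,509)/2] = 1109/3954.5 ≈ 0.2804.
E_I = %ΔQ/%ΔM ≈ 2.261.
E_I > 1: normal good (luxury).

2.261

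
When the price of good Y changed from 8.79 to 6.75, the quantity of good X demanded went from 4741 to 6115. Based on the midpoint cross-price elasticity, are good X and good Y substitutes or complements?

complements

%ΔQ_x = (6115 − 4741)/[(4741+6115)/2] = 1374/5428 ≈ 0.2531.
%ΔP_y = (6.75 − 8.79)/[(8.79+6.75)/2] ≈ -0.2625.
E_xy = 0.2531/-0.2625 ≈ -0.964.
E_xy < 0, so the goods are complements.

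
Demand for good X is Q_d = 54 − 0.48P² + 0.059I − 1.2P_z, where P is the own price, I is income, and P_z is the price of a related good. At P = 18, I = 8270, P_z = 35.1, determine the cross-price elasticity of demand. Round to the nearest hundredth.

Substituting, Q_d = 54 − 0.48(18)² + 0.059(8270) − 1.2(35.1) = 54 − 155.52 + 487.93 − 42.12 = 344.29.
∂Q_d/∂P_z = −1.2, so E_xy = -1.2·(35.1/344.29) ≈ -0.12.
E_xy < 0: the goods are complements.

-0.12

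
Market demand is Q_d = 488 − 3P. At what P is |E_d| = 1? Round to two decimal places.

81.33

For linear demand Q_d = a − bP, E = −bP/(a − bP). |E| = 1 ⇒ bP = a − bP ⇒ P = a/(2b).
P = 488/(2·3) ≈ 81.33.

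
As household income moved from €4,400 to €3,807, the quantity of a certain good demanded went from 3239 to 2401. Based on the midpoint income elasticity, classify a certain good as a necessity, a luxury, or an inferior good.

%ΔQ = (2401 − 3239)/[(3239+2401)/2] = -838/2820 ≈ -0.2972.
%ΔI = (3,807 − 4,400)/[(4,400+3,807)/2] = -593/4103.5 ≈ -0.1445.
E_I = %ΔQ/%ΔI ≈ 2.056.
E_I > 1: normal good (luxury).

luxury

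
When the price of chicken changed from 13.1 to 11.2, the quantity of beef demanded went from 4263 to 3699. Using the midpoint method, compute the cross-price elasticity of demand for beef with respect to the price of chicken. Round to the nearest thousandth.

0.906

%ΔQ_x = (3699 − 4263)/[(4263+3699)/2] = -564/3981 ≈ -0.1417.
%ΔP_y = (11.2 − 13.1)/[(13.1+11.2)/2] ≈ -0.1564.
E_xy = -0.1417/-0.1564 ≈ 0.906.
E_xy > 0, so beef and chicken are substitutes.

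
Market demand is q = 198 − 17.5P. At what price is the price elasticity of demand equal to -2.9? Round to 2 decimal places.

8.41

Set −bP/(a − bP) = −2.9 ⇒ bP = 2.9(a − bP) ⇒ bP(1+2.9) = 2.9·a.
P = 2.9·198/(17.5·3.9) ≈ 8.41.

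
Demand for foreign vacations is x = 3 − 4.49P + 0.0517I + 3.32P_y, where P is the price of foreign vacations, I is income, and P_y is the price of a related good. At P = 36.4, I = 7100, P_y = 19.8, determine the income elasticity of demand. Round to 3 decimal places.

1.348

Substituting, x = 3 − 4.49(36.4) + 0.0517(7100) + 3.32(19.8) = 3 − 163.436 + 367.07 + 65.736 = 272.37.
∂x/∂I = +0.0517, so E_I = 0.0517·(7100/272.37) ≈ 1.348.
E_I > 1: normal good (luxury).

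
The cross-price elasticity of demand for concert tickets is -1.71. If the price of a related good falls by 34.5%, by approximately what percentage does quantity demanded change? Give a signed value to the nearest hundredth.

%ΔQ ≈ E × %ΔP_y = (-1.71) × (-34.5%) ≈ 59.00%.

59.00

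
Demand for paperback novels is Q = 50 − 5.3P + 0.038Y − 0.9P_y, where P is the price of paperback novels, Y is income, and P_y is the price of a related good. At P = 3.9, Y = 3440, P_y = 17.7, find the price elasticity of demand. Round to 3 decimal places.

At the given point, Q = 50 − 5.3(3.9) + 0.038(3440) − 0.9(17.7) = 50 − 20.67 + 130.72 − 15.93 = 144.12.
∂Q/∂P = −5.3, so E_p = (−5.3)·(3.9/144.12) ≈ -0.143.
|E_p| < 1: demand is inelastic.

-0.143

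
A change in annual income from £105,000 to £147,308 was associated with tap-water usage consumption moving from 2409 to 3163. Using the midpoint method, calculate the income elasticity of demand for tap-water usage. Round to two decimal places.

%ΔQ = (3163 − 2409)/[(2409+3163)/2] = 754/2786 ≈ 0.2706.
%ΔY = (147,308 − 105,000)/[(105,000+147,308)/2] = 42308/126154 ≈ 0.3354.
E_I = %ΔQ/%ΔY ≈ 0.81.
E_I ∈ (0,1): normal good (necessity).

0.81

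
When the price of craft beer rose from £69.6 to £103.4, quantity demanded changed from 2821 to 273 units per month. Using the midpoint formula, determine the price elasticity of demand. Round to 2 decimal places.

-4.22

%ΔQ = (273 − 2821)/[(2821 + 273)/2] = -2548/1547 ≈ -1.6471.
%Δp = (103.4 − 69.6)/[(69.6 + 103.4)/2] = 33.8/86.5 ≈ 0.3908.
Arc elasticity E = %ΔQ/%Δp ≈ -1.6471/0.3908 ≈ -4.22.
|E| > 1: demand is elastic over this range.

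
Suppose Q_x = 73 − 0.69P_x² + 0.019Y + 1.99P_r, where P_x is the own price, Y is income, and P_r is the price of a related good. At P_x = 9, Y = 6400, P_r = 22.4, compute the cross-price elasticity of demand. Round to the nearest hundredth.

Q_x = 73 − 0.69(9)² + 0.019(6400) + 1.99(22.4) = 73 − 55.89 + 121.6 + 44.576 = 183.286.
∂Q_x/∂P_r = +1.99, so E_xy = 1.99·(22.4/183.286) ≈ 0.24.
E_xy > 0: the goods are substitutes.

0.24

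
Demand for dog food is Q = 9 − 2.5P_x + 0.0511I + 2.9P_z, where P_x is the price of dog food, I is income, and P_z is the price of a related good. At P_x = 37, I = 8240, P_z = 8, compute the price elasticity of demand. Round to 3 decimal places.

-0.256

At the given point, Q = 9 − 2.5(37) + 0.0511(8240) + 2.9(8) = 9 − 92.5 + 421.064 + 23.2 = 360.764.
∂Q/∂P_x = −2.5, so E_p = (−2.5)·(37/360.764) ≈ -0.256.
|E_p| < 1: demand is inelastic.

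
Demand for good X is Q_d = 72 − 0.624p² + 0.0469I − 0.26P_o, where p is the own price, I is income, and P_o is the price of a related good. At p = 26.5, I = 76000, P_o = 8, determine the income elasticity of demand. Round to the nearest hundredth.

Substituting, Q_d = 72 − 0.624(26.5)² + 0.0469(76000) − 0.26(8) = 72 − 438.204 + 3564.4 − 2.08 = 3196.116.
∂Q_d/∂I = +0.0469, so E_I = 0.0469·(76000/3196.116) ≈ 1.12.
E_I > 1: normal good (luxury).

1.12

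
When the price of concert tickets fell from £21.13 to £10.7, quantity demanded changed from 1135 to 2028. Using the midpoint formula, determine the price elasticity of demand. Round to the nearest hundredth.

-0.86

%Δq = (2028 − 1135)/[(1135 + 2028)/2] = 893/1581.5 ≈ 0.5647.
%ΔP = (10.7 − 21.13)/[(21.13 + 10.7)/2] = -10.43/15.915 ≈ -0.6554.
Arc elasticity E = %Δq/%ΔP ≈ 0.5647/-0.6554 ≈ -0.86.
|E| < 1: demand is inelastic over this range.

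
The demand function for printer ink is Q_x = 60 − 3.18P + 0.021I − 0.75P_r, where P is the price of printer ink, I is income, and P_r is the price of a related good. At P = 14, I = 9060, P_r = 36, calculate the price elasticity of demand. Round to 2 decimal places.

-0.25

Q_x = 60 − 3.18(14) + 0.021(9060) − 0.75(36) = 60 − 44.52 + 190.26 − 27 = 178.74.
∂Q_x/∂P = −3.18, so E_p = (−3.18)·(14/178.74) ≈ -0.25.
|E_p| < 1: demand is inelastic.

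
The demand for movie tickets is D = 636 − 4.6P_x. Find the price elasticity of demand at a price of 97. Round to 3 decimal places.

-2.351

At P_x = 97, D = 189.8.
dD/dP_x = −4.6.
Point elasticity E = (dD/dP_x)·(P_x/D) = -4.6 × 97/189.8 ≈ -2.351.
|E| > 1, so demand is elastic at this price.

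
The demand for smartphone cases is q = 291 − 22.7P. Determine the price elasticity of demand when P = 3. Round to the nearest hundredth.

At P = 3, q = 222.9.
dq/dP = −22.7.
Point elasticity E = (dq/dP)·(P/q) = -22.7 × 3/222.9 ≈ -0.31.
|E| < 1, so demand is inelastic at this price.

-0.31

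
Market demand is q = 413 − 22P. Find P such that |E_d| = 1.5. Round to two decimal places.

Set −bP/(a − bP) = −1.5 ⇒ bP = 1.5(a − bP) ⇒ bP(1+1.5) = 1.5·a.
P = 1.5·413/(22·2.5) ≈ 11.26.

11.26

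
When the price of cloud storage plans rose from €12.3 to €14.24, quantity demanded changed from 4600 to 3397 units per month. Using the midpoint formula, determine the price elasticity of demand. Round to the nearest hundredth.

%ΔQ = (3397 − 4600)/[(4600 + 3397)/2] = -1203/3998.5 ≈ -0.3009.
%Δp = (14.24 − 12.3)/[(12.3 + 14.24)/2] = 1.94/13.27 ≈ 0.1462.
Arc elasticity E = %ΔQ/%Δp ≈ -0.3009/0.1462 ≈ -2.06.
|E| > 1: demand is elastic over this range.

-2.06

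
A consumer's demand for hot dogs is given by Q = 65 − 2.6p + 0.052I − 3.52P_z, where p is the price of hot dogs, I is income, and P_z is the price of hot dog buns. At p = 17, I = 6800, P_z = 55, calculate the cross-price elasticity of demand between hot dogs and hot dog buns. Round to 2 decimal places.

At the given point, Q = 65 − 2.6(17) + 0.052(6800) − 3.52(55) = 65 − 44.2 + 353.6 − 193.6 = 180.8.
∂Q/∂P_z = −3.52, so E_xy = -3.52·(55/180.8) ≈ -1.07.
E_xy < 0: the goods are complements.

-1.07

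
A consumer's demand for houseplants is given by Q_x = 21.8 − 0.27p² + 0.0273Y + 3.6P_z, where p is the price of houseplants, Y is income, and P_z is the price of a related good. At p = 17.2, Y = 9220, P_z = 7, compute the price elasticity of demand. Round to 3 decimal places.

-0.730

Substituting, Q_x = 21.8 − 0.27(17.2)² + 0.0273(9220) + 3.6(7) = 21.8 − 79.8768 + 251.706 + 25.2 = 218.8292.
∂Q_x/∂p = −2·0.27·p = -9.288, so E_p = -9.288·(17.2/218.8292) ≈ -0.730.
|E_p| < 1: demand is inelastic.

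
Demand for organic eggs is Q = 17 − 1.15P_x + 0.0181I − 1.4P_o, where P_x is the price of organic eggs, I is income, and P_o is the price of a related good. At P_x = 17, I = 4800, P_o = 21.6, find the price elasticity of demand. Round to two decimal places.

-0.36

Q = 17 − 1.15(17) + 0.0181(4800) − 1.4(21.6) = 17 − 19.55 + 86.88 − 30.24 = 54.09.
∂Q/∂P_x = −1.15, so E_p = (−1.15)·(17/54.09) ≈ -0.36.
|E_p| < 1: demand is inelastic.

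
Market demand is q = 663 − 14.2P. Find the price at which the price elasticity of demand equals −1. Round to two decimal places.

For linear demand q = a − bP, E = −bP/(a − bP). |E| = 1 ⇒ bP = a − bP ⇒ P = a/(2b).
P = 663/(2·14.2) ≈ 23.35.

23.35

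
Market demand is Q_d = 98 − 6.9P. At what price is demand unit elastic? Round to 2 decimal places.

For linear demand Q_d = a − bP, E = −bP/(a − bP). |E| = 1 ⇒ bP = a − bP ⇒ P = a/(2b).
P = 98/(2·6.9) ≈ 7.10.

7.10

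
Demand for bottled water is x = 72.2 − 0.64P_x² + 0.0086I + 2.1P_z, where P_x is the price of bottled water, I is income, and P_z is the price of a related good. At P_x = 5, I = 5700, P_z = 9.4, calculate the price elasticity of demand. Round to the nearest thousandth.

Substituting, x = 72.2 − 0.64(5)² + 0.0086(5700) + 2.1(9.4) = 72.2 − 16 + 49.02 + 19.74 = 124.96.
∂x/∂P_x = −2·0.64·P_x = -6.4, so E_p = -6.4·(5/124.96) ≈ -0.256.
|E_p| < 1: demand is inelastic.

-0.256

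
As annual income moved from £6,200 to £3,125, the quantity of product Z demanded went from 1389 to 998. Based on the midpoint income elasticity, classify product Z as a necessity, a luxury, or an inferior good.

necessity

%ΔQ = (998 − 1389)/[(1389+998)/2] = -391/1193.5 ≈ -0.3276.
%ΔY = (3,125 − 6,200)/[(6,200+3,125)/2] = -3075/4662.5 ≈ -0.6595.
E_I = %ΔQ/%ΔY ≈ 0.497.
E_I ∈ (0,1): normal good (necessity).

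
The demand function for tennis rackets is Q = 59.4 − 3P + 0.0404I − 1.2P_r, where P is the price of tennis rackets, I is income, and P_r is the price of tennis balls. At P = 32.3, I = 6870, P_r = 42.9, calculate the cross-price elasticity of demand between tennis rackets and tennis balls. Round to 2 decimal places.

-0.27

First evaluate Q: 59.4 − 3(32.3) + 0.0404(6870) − 1.2(42.9) = 59.4 − 96.9 + 277.548 − 51.48 = 188.568.
∂Q/∂P_r = −1.2, so E_xy = -1.2·(42.9/188.568) ≈ -0.27.
E_xy < 0: the goods are complements.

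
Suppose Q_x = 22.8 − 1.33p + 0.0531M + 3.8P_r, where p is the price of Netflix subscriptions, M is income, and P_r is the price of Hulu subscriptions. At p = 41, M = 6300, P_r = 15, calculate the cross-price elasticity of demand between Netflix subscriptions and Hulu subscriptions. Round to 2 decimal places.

Q_x = 22.8 − 1.33(41) + 0.0531(6300) + 3.8(15) = 22.8 − 54.53 + 334.53 + 57 = 359.8.
∂Q_x/∂P_r = +3.8, so E_xy = 3.8·(15/359.8) ≈ 0.16.
E_xy > 0: the goods are substitutes.

0.16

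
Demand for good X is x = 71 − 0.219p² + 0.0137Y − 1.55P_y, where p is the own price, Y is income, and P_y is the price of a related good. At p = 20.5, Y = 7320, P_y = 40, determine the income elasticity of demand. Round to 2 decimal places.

x = 71 − 0.219(20.5)² + 0.0137(7320) − 1.55(40) = 71 − 92.0348 + 100.284 − 62 = 17.2493.
∂x/∂Y = +0.0137, so E_I = 0.0137·(7320/17.2493) ≈ 5.81.
E_I > 1: normal good (luxury).

5.81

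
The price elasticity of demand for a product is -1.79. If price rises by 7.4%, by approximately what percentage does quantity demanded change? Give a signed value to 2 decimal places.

-13.25

%ΔQ ≈ E × %ΔP = (-1.79) × (7.4%) ≈ -13.25%.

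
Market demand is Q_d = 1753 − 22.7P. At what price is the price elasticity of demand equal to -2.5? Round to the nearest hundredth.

55.16

Set −bP/(a − bP) = −2.5 ⇒ bP = 2.5(a − bP) ⇒ bP(1+2.5) = 2.5·a.
P = 2.5·1753/(22.7·3.5) ≈ 55.16.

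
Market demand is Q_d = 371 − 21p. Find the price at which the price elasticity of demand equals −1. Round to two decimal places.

8.83

For linear demand Q_d = a − bp, E = −bp/(a − bp). |E| = 1 ⇒ bp = a − bp ⇒ p = a/(2b).
p = 371/(2·21) ≈ 8.83.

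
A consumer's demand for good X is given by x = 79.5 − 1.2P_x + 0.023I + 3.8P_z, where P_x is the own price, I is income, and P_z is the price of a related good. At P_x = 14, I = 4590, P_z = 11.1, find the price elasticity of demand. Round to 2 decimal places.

-0.08

At the given point, x = 79.5 − 1.2(14) + 0.023(4590) + 3.8(11.1) = 79.5 − 16.8 + 105.57 + 42.18 = 210.45.
∂x/∂P_x = −1.2, so E_p = (−1.2)·(14/210.45) ≈ -0.08.
|E_p| < 1: demand is inelastic.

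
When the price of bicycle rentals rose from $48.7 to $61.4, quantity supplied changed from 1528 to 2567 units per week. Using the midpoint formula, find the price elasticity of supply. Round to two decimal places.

%Δq = (2567 − 1528)/[(1528 + 2567)/2] = 1039/2047.5 ≈ 0.5074.
%ΔP = (61.4 − 48.7)/[(48.7 + 61.4)/2] = 12.7/55.05 ≈ 0.2307.
Arc elasticity E = %Δq/%ΔP ≈ 0.5074/0.2307 ≈ 2.20.
|E| > 1: supply is elastic over this range.

2.20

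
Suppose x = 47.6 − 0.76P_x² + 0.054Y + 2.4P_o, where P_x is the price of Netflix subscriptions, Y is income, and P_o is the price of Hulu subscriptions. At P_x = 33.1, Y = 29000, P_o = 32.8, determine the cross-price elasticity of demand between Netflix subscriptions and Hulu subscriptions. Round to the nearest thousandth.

x = 47.6 − 0.76(33.1)² + 0.054(29000) + 2.4(32.8) = 47.6 − 832.6636 + 1566 + 78.72 = 859.6564.
∂x/∂P_o = +2.4, so E_xy = 2.4·(32.8/859.6564) ≈ 0.092.
E_xy > 0: the goods are substitutes.

0.092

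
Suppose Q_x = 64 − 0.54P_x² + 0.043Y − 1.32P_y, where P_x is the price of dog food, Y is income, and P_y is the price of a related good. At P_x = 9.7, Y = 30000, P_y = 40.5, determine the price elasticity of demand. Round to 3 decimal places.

-0.081

Substituting, Q_x = 64 − 0.54(9.7)² + 0.043(30000) − 1.32(40.5) = 64 − 50.8086 + 1290 − 53.46 = 1249.7314.
∂Q_x/∂P_x = −2·0.54·P_x = -10.476, so E_p = -10.476·(9.7/1249.7314) ≈ -0.081.
|E_p| < 1: demand is inelastic.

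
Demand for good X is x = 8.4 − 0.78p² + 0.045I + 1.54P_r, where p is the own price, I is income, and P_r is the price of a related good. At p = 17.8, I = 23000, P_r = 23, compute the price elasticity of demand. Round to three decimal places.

-0.594

Substituting, x = 8.4 − 0.78(17.8)² + 0.045(23000) + 1.54(23) = 8.4 − 247.1352 + 1035 + 35.42 = 831.6848.
∂x/∂p = −2·0.78·p = -27.768, so E_p = -27.768·(17.8/831.6848) ≈ -0.594.
|E_p| < 1: demand is inelastic.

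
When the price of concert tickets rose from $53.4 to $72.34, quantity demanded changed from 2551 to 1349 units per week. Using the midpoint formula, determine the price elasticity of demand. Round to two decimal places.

-2.05

%ΔQ = (1349 − 2551)/[(2551 + 1349)/2] = -1202/1950 ≈ -0.6164.
%ΔP = (72.34 − 53.4)/[(53.4 + 72.34)/2] = 18.94/62.87 ≈ 0.3013.
Arc elasticity E = %ΔQ/%ΔP ≈ -0.6164/0.3013 ≈ -2.05.
|E| > 1: demand is elastic over this range.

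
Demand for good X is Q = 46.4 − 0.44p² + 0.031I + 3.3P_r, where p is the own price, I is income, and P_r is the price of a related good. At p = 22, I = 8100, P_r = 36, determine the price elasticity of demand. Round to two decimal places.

-2.09

At the given point, Q = 46.4 − 0.44(22)² + 0.031(8100) + 3.3(36) = 46.4 − 212.96 + 251.1 + 118.8 = 203.34.
∂Q/∂p = −2·0.44·p = -19.36, so E_p = -19.36·(22/203.34) ≈ -2.09.
|E_p| > 1: demand is elastic.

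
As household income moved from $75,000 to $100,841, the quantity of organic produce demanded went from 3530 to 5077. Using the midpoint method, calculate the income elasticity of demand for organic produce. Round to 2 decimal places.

%ΔQ = (5077 − 3530)/[(3530+5077)/2] = 1547/4303.5 ≈ 0.3595.
%ΔI = (100,841 − 75,000)/[(75,000+100,841)/2] = 25841/87920.5 ≈ 0.2939.
E_I = %ΔQ/%ΔI ≈ 1.22.
E_I > 1: normal good (luxury).

1.22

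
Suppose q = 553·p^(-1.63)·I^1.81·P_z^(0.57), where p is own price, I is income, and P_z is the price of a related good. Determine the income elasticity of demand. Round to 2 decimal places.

For a Cobb–Douglas (constant-elasticity) form q = A·I^α·…, the elasticity with respect to I equals the exponent α at every point.
Here the exponent on I is 1.81, so the income elasticity of demand is 1.81.

1.81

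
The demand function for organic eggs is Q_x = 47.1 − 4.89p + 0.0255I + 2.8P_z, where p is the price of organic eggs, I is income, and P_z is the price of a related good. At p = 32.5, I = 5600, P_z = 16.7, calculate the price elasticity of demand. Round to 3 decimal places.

-2.044

Evaluating quantity at (p, I, P_z) gives Q_x = 47.1 − 4.89(32.5) + 0.0255(5600) + 2.8(16.7) = 47.1 − 158.925 + 142.8 + 46.76 = 77.735.
∂Q_x/∂p = −4.89, so E_p = (−4.89)·(32.5/77.735) ≈ -2.044.
|E_p| > 1: demand is elastic.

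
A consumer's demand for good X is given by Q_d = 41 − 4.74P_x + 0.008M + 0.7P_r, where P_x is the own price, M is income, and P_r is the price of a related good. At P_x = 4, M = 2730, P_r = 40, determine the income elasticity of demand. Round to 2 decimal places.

Q_d = 41 − 4.74(4) + 0.008(2730) + 0.7(40) = 41 − 18.96 + 21.84 + 28 = 71.88.
∂Q_d/∂M = +0.008, so E_I = 0.008·(2730/71.88) ≈ 0.30.
E_I ∈ (0,1): normal good (necessity).

0.30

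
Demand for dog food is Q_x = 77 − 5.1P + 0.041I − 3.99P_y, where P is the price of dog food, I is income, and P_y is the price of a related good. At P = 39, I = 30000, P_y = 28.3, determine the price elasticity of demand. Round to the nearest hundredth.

-0.20

Q_x = 77 − 5.1(39) + 0.041(30000) − 3.99(28.3) = 77 − 198.9 + 1230 − 112.917 = 995.183.
∂Q_x/∂P = −5.1, so E_p = (−5.1)·(39/995.183) ≈ -0.20.
|E_p| < 1: demand is inelastic.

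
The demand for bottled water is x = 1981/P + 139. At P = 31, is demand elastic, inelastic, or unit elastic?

inelastic

At P = 31, x = 202.9032.
dx/dP = −1981/P² = −2.0614.
Point elasticity E = (dx/dP)·(P/x) = -2.0614 × 31/202.9032 ≈ -0.315.
|E| ≈ 0.315 < 1, so demand is inelastic.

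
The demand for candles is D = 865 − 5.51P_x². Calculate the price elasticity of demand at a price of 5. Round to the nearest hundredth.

-0.38

At P_x = 5, D = 727.25.
dD/dP_x = −2·5.51·P_x = −55.1.
Point elasticity E = (dD/dP_x)·(P_x/D) = -55.1 × 5/727.25 ≈ -0.38.
|E| < 1, so demand is inelastic at this price.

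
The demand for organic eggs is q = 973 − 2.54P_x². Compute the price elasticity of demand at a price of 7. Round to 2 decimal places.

-0.29

At P_x = 7, q = 848.54.
dq/dP_x = −2·2.54·P_x = −35.56.
Point elasticity E = (dq/dP_x)·(P_x/q) = -35.56 × 7/848.54 ≈ -0.29.
|E| < 1, so demand is inelastic at this price.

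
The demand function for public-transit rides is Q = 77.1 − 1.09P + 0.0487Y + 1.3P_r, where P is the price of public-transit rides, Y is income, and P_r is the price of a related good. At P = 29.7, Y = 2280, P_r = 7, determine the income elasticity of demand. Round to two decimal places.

Q = 77.1 − 1.09(29.7) + 0.0487(2280) + 1.3(7) = 77.1 − 32.373 + 111.036 + 9.1 = 164.863.
∂Q/∂Y = +0.0487, so E_I = 0.0487·(2280/164.863) ≈ 0.67.
E_I ∈ (0,1): normal good (necessity).

0.67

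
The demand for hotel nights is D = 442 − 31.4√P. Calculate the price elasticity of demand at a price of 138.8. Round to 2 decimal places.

At P = 138.8, D = 72.0659.
dD/dP = −31.4/(2√P) = −31.4/(2·11.7813).
Point elasticity E = (dD/dP)·(P/D) = -1.3326 × 138.8/72.0659 ≈ -2.57.
|E| > 1, so demand is elastic at this price.

-2.57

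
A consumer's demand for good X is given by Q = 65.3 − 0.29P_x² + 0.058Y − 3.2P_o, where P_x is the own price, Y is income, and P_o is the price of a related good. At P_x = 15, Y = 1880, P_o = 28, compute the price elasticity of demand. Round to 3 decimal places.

Q = 65.3 − 0.29(15)² + 0.058(1880) − 3.2(28) = 65.3 − 65.25 + 109.04 − 89.6 = 19.49.
∂Q/∂P_x = −2·0.29·P_x = -8.7, so E_p = -8.7·(15/19.49) ≈ -6.696.
|E_p| > 1: demand is elastic.

-6.696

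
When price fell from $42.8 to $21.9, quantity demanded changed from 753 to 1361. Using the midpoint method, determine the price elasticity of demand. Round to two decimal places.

-0.89

%Δq = (1361 − 753)/[(753 + 1361)/2] = 608/1057 ≈ 0.5752.
%Δp = (21.9 − 42.8)/[(42.8 + 21.9)/2] = -20.9/32.35 ≈ -0.6461.
Arc elasticity E = %Δq/%Δp ≈ 0.5752/-0.6461 ≈ -0.89.
|E| < 1: demand is inelastic over this range.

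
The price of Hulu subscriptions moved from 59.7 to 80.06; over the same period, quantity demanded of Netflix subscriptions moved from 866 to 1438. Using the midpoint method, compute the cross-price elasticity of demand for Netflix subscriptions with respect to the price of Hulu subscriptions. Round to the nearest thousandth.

%ΔQ_x = (1438 − 866)/[(866+1438)/2] = 572/1152 ≈ 0.4965.
%ΔP_y = (80.06 − 59.7)/[(59.7+80.06)/2] ≈ 0.2914.
E_xy = 0.4965/0.2914 ≈ 1.704.
E_xy > 0, so Netflix subscriptions and Hulu subscriptions are substitutes.

1.704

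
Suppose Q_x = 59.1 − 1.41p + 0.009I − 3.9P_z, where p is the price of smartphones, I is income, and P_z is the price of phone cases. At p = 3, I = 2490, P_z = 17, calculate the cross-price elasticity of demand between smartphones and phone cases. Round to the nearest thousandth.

First evaluate Q_x: 59.1 − 1.41(3) + 0.009(2490) − 3.9(17) = 59.1 − 4.23 + 22.41 − 66.3 = 10.98.
∂Q_x/∂P_z = −3.9, so E_xy = -3.9·(17/10.98) ≈ -6.038.
E_xy < 0: the goods are complements.

-6.038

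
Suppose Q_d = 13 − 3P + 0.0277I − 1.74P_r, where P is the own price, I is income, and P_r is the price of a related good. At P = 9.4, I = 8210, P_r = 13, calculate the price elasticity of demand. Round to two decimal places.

-0.15

At the given point, Q_d = 13 − 3(9.4) + 0.0277(8210) − 1.74(13) = 13 − 28.2 + 227.417 − 22.62 = 189.597.
∂Q_d/∂P = −3, so E_p = (−3)·(9.4/189.597) ≈ -0.15.
|E_p| < 1: demand is inelastic.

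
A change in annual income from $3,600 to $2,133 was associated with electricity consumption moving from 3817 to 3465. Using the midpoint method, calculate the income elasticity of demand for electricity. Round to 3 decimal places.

0.189

%ΔQ = (3465 − 3817)/[(3817+3465)/2] = -352/3641 ≈ -0.0967.
%ΔY = (2,133 − 3,600)/[(3,600+2,133)/2] = -1467/2866.5 ≈ -0.5118.
E_I = %ΔQ/%ΔY ≈ 0.189.
E_I ∈ (0,1): normal good (necessity).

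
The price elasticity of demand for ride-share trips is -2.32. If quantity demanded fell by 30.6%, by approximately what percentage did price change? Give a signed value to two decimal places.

13.19

%ΔQ ≈ E × %ΔP ⇒ %ΔP = %ΔQ / E = (-30.6%)/(-2.32) ≈ 13.19%.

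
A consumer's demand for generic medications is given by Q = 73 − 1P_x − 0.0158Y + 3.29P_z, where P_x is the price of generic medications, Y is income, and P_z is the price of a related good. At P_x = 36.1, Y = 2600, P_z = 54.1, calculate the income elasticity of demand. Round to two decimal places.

Q = 73 − 1(36.1) − 0.0158(2600) + 3.29(54.1) = 73 − 36.1 − 41.08 + 177.989 = 173.809.
∂Q/∂Y = −0.0158, so E_I = -0.0158·(2600/173.809) ≈ -0.24.
E_I < 0: inferior good.

-0.24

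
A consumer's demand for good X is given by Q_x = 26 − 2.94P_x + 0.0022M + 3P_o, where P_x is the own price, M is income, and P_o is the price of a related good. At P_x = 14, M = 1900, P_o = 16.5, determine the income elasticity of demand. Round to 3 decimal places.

0.109

Evaluating quantity at (P_x, M, P_o) gives Q_x = 26 − 2.94(14) + 0.0022(1900) + 3(16.5) = 26 − 41.16 + 4.18 + 49.5 = 38.52.
∂Q_x/∂M = +0.0022, so E_I = 0.0022·(1900/38.52) ≈ 0.109.
E_I ∈ (0,1): normal good (necessity).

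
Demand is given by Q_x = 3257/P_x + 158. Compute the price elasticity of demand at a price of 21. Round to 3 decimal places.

At P_x = 21, Q_x = 313.0952.
dQ_x/dP_x = −3257/P_x² = −7.3855.
Point elasticity E = (dQ_x/dP_x)·(P_x/Q_x) = -7.3855 × 21/313.0952 ≈ -0.495.
|E| < 1, so demand is inelastic at this price.

-0.495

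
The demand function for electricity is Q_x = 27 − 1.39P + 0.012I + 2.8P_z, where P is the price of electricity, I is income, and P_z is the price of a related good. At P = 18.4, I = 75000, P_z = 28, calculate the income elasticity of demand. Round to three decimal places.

0.919

At the given point, Q_x = 27 − 1.39(18.4) + 0.012(75000) + 2.8(28) = 27 − 25.576 + 900 + 78.4 = 979.824.
∂Q_x/∂I = +0.012, so E_I = 0.012·(75000/979.824) ≈ 0.919.
E_I ∈ (0,1): normal good (necessity).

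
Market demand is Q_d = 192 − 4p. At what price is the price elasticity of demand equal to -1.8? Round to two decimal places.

30.86

Set −bp/(a − bp) = −1.8 ⇒ bp = 1.8(a − bp) ⇒ bp(1+1.8) = 1.8·a.
p = 1.8·192/(4·2.8) ≈ 30.86.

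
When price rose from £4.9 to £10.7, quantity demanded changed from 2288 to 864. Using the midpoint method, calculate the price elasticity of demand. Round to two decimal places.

-1.22

%Δq = (864 − 2288)/[(2288 + 864)/2] = -1424/1576 ≈ -0.9036.
%Δp = (10.7 − 4.9)/[(4.9 + 10.7)/2] = 5.8/7.8 ≈ 0.7436.
Arc elasticity E = %Δq/%Δp ≈ -0.9036/0.7436 ≈ -1.22.
|E| > 1: demand is elastic over this range.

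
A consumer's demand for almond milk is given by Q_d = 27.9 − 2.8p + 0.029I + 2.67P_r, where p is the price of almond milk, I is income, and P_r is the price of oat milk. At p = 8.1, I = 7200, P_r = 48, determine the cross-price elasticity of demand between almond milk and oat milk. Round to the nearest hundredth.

Substituting, Q_d = 27.9 − 2.8(8.1) + 0.029(7200) + 2.67(48) = 27.9 − 22.68 + 208.8 + 128.16 = 342.18.
∂Q_d/∂P_r = +2.67, so E_xy = 2.67·(48/342.18) ≈ 0.37.
E_xy > 0: the goods are substitutes.

0.37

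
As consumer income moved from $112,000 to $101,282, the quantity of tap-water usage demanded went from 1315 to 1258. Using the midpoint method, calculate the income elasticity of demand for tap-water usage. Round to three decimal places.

%ΔQ = (1258 − 1315)/[(1315+1258)/2] = -57/1286.5 ≈ -0.0443.
%ΔM = (101,282 − 112,000)/[(112,000+101,282)/2] = -10718/106641 ≈ -0.1005.
E_I = %ΔQ/%ΔM ≈ 0.441.
E_I ∈ (0,1): normal good (necessity).

0.441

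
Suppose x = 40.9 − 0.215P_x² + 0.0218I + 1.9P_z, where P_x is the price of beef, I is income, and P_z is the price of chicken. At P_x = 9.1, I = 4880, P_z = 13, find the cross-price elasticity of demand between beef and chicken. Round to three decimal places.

First evaluate x: 40.9 − 0.215(9.1)² + 0.0218(4880) + 1.9(13) = 40.9 − 17.8042 + 106.384 + 24.7 = 154.1799.
∂x/∂P_z = +1.9, so E_xy = 1.9·(13/154.1799) ≈ 0.160.
E_xy > 0: the goods are substitutes.

0.160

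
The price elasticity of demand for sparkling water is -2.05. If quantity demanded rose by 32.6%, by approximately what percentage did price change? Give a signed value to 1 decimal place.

-15.9

%ΔQ ≈ E × %ΔP ⇒ %ΔP = %ΔQ / E = (32.6%)/(-2.05) ≈ -15.9%.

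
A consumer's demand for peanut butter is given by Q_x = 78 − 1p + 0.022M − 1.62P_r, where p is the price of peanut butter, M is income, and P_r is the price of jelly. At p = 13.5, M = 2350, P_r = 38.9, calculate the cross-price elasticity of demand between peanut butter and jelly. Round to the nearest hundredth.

-1.18

Evaluating quantity at (p, M, P_r) gives Q_x = 78 − 1(13.5) + 0.022(2350) − 1.62(38.9) = 78 − 13.5 + 51.7 − 63.018 = 53.182.
∂Q_x/∂P_r = −1.62, so E_xy = -1.62·(38.9/53.182) ≈ -1.18.
E_xy < 0: the goods are complements.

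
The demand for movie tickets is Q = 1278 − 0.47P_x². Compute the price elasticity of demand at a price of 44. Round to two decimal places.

At P_x = 44, Q = 368.08.
dQ/dP_x = −2·0.47·P_x = −41.36.
Point elasticity E = (dQ/dP_x)·(P_x/Q) = -41.36 × 44/368.08 ≈ -4.94.
|E| > 1, so demand is elastic at this price.

-4.94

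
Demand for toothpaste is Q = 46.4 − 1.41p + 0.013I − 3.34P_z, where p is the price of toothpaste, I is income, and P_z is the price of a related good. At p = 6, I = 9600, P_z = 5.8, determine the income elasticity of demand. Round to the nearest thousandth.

Evaluating quantity at (p, I, P_z) gives Q = 46.4 − 1.41(6) + 0.013(9600) − 3.34(5.8) = 46.4 − 8.46 + 124.8 − 19.372 = 143.368.
∂Q/∂I = +0.013, so E_I = 0.013·(9600/143.368) ≈ 0.870.
E_I ∈ (0,1): normal good (necessity).

0.870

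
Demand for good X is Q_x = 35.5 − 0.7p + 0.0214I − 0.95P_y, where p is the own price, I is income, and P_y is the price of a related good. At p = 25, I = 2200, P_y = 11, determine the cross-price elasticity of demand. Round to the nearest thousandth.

-0.191

Q_x = 35.5 − 0.7(25) + 0.0214(2200) − 0.95(11) = 35.5 − 17.5 + 47.08 − 10.45 = 54.63.
∂Q_x/∂P_y = −0.95, so E_xy = -0.95·(11/54.63) ≈ -0.191.
E_xy < 0: the goods are complements.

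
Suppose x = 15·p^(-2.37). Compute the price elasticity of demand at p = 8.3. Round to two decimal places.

For a Cobb–Douglas (constant-elasticity) form x = A·p^α·…, the elasticity with respect to p equals the exponent α at every point.
Here the exponent on p is -2.37, so the price elasticity of demand is -2.37.

-2.37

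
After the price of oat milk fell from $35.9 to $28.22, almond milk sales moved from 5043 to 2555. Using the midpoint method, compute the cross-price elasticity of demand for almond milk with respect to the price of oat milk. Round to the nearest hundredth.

%ΔQ_x = (2555 − 5043)/[(5043+2555)/2] = -2488/3799 ≈ -0.6549.
%ΔP_y = (28.22 − 35.9)/[(35.9+28.22)/2] ≈ -0.2396.
E_xy = -0.6549/-0.2396 ≈ 2.73.
E_xy > 0, so almond milk and oat milk are substitutes.

2.73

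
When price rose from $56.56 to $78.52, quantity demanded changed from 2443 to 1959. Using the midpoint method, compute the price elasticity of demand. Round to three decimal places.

-0.676

%Δq = (1959 − 2443)/[(2443 + 1959)/2] = -484/2201 ≈ -0.2199.
%ΔP = (78.52 − 56.56)/[(56.56 + 78.52)/2] = 21.96/67.54 ≈ 0.3251.
Arc elasticity E = %Δq/%ΔP ≈ -0.2199/0.3251 ≈ -0.676.
|E| < 1: demand is inelastic over this range.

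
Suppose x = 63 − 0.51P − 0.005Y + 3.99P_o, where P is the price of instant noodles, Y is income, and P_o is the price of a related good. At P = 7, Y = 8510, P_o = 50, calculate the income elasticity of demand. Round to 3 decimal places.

Substituting, x = 63 − 0.51(7) − 0.005(8510) + 3.99(50) = 63 − 3.57 − 42.55 + 199.5 = 216.38.
∂x/∂Y = −0.005, so E_I = -0.005·(8510/216.38) ≈ -0.197.
E_I < 0: inferior good.

-0.197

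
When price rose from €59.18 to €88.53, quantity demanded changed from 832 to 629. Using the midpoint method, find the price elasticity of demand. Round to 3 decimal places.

-0.699

%ΔQ = (629 − 832)/[(832 + 629)/2] = -203/730.5 ≈ -0.2779.
%Δp = (88.53 − 59.18)/[(59.18 + 88.53)/2] = 29.35/73.855 ≈ 0.3974.
Arc elasticity E = %ΔQ/%Δp ≈ -0.2779/0.3974 ≈ -0.699.
|E| < 1: demand is inelastic over this range.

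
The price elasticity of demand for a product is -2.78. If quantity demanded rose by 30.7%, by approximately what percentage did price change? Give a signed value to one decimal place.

-11.0

%ΔQ ≈ E × %ΔP ⇒ %ΔP = %ΔQ / E = (30.7%)/(-2.78) ≈ -11.0%.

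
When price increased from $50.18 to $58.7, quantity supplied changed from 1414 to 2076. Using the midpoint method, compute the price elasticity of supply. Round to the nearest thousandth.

2.424

%ΔQ = (2076 − 1414)/[(1414 + 2076)/2] = 662/1745 ≈ 0.3794.
%Δp = (58.7 − 50.18)/[(50.18 + 58.7)/2] = 8.52/54.44 ≈ 0.1565.
Arc elasticity E = %ΔQ/%Δp ≈ 0.3794/0.1565 ≈ 2.424.
|E| > 1: supply is elastic over this range.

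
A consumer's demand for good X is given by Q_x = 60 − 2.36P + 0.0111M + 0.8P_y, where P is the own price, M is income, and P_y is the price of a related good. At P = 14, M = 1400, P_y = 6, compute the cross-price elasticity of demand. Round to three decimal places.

At the given point, Q_x = 60 − 2.36(14) + 0.0111(1400) + 0.8(6) = 60 − 33.04 + 15.54 + 4.8 = 47.3.
∂Q_x/∂P_y = +0.8, so E_xy = 0.8·(6/47.3) ≈ 0.101.
E_xy > 0: the goods are substitutes.

0.101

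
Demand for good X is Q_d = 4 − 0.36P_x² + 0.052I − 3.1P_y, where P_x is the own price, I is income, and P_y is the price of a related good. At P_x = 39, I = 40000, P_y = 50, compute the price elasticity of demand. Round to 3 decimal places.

-0.793

Evaluating quantity at (P_x, I, P_y) gives Q_d = 4 − 0.36(39)² + 0.052(40000) − 3.1(50) = 4 − 547.56 + 2080 − 155 = 1381.44.
∂Q_d/∂P_x = −2·0.36·P_x = -28.08, so E_p = -28.08·(39/1381.44) ≈ -0.793.
|E_p| < 1: demand is inelastic.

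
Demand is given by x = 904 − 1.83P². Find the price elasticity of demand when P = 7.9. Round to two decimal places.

-0.29

At P = 7.9, x = 789.7897.
dx/dP = −2·1.83·P = −28.914.
Point elasticity E = (dx/dP)·(P/x) = -28.914 × 7.9/789.7897 ≈ -0.29.
|E| < 1, so demand is inelastic at this price.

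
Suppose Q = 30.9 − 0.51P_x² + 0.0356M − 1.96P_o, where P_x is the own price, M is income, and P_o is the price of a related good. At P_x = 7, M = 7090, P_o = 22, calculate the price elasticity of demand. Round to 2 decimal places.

-0.23

First evaluate Q: 30.9 − 0.51(7)² + 0.0356(7090) − 1.96(22) = 30.9 − 24.99 + 252.404 − 43.12 = 215.194.
∂Q/∂P_x = −2·0.51·P_x = -7.14, so E_p = -7.14·(7/215.194) ≈ -0.23.
|E_p| < 1: demand is inelastic.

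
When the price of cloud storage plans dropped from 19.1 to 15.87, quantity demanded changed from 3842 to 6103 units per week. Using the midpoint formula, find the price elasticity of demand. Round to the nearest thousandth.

-2.461

%Δq = (6103 − 3842)/[(3842 + 6103)/2] = 2261/4972.5 ≈ 0.4547.
%ΔP = (15.87 − 19.1)/[(19.1 + 15.87)/2] = -3.23/17.485 ≈ -0.1847.
Arc elasticity E = %Δq/%ΔP ≈ 0.4547/-0.1847 ≈ -2.461.
|E| > 1: demand is elastic over this range.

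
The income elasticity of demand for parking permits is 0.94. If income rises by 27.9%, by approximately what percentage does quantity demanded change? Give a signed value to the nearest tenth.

%ΔQ ≈ E × %ΔI = (0.94) × (27.9%) ≈ 26.2%.

26.2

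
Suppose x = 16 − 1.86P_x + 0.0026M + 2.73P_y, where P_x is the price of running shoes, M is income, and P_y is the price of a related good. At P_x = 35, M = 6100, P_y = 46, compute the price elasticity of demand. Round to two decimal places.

At the given point, x = 16 − 1.86(35) + 0.0026(6100) + 2.73(46) = 16 − 65.1 + 15.86 + 125.58 = 92.34.
∂x/∂P_x = −1.86, so E_p = (−1.86)·(35/92.34) ≈ -0.71.
|E_p| < 1: demand is inelastic.

-0.71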